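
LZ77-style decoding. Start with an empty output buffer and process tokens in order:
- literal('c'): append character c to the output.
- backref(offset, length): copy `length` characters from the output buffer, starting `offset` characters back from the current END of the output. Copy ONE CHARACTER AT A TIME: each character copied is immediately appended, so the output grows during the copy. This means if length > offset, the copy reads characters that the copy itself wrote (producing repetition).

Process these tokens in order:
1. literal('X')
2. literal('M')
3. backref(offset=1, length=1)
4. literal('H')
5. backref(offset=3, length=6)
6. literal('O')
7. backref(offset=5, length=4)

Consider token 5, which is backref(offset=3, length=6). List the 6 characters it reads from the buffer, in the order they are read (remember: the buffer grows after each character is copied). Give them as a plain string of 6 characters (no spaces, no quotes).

Answer: MMHMMH

Derivation:
Token 1: literal('X'). Output: "X"
Token 2: literal('M'). Output: "XM"
Token 3: backref(off=1, len=1). Copied 'M' from pos 1. Output: "XMM"
Token 4: literal('H'). Output: "XMMH"
Token 5: backref(off=3, len=6). Buffer before: "XMMH" (len 4)
  byte 1: read out[1]='M', append. Buffer now: "XMMHM"
  byte 2: read out[2]='M', append. Buffer now: "XMMHMM"
  byte 3: read out[3]='H', append. Buffer now: "XMMHMMH"
  byte 4: read out[4]='M', append. Buffer now: "XMMHMMHM"
  byte 5: read out[5]='M', append. Buffer now: "XMMHMMHMM"
  byte 6: read out[6]='H', append. Buffer now: "XMMHMMHMMH"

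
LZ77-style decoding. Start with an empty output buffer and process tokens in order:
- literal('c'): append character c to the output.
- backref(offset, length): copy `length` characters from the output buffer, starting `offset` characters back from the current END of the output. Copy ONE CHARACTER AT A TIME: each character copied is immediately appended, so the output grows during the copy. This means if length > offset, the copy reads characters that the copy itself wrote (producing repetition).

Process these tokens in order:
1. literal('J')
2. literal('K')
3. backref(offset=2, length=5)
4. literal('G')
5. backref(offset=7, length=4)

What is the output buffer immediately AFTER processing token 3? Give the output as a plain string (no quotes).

Answer: JKJKJKJ

Derivation:
Token 1: literal('J'). Output: "J"
Token 2: literal('K'). Output: "JK"
Token 3: backref(off=2, len=5) (overlapping!). Copied 'JKJKJ' from pos 0. Output: "JKJKJKJ"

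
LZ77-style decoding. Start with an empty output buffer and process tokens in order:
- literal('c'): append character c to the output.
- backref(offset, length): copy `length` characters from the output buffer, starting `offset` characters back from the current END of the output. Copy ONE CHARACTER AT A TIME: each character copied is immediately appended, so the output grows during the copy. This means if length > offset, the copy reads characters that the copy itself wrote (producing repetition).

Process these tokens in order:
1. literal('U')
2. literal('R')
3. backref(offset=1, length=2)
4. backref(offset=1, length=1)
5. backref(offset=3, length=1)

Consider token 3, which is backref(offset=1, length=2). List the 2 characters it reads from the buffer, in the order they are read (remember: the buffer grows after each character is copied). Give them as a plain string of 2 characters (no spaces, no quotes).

Token 1: literal('U'). Output: "U"
Token 2: literal('R'). Output: "UR"
Token 3: backref(off=1, len=2). Buffer before: "UR" (len 2)
  byte 1: read out[1]='R', append. Buffer now: "URR"
  byte 2: read out[2]='R', append. Buffer now: "URRR"

Answer: RR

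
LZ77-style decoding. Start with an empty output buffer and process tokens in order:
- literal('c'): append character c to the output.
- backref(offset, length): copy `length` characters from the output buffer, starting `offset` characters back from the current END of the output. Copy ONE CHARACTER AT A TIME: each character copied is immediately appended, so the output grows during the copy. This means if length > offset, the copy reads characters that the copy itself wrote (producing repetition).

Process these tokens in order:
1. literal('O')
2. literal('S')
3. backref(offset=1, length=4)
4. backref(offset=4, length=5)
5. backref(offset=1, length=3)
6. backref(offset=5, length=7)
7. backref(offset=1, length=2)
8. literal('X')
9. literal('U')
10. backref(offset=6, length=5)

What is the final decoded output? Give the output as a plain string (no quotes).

Answer: OSSSSSSSSSSSSSSSSSSSSSSXUSSSSX

Derivation:
Token 1: literal('O'). Output: "O"
Token 2: literal('S'). Output: "OS"
Token 3: backref(off=1, len=4) (overlapping!). Copied 'SSSS' from pos 1. Output: "OSSSSS"
Token 4: backref(off=4, len=5) (overlapping!). Copied 'SSSSS' from pos 2. Output: "OSSSSSSSSSS"
Token 5: backref(off=1, len=3) (overlapping!). Copied 'SSS' from pos 10. Output: "OSSSSSSSSSSSSS"
Token 6: backref(off=5, len=7) (overlapping!). Copied 'SSSSSSS' from pos 9. Output: "OSSSSSSSSSSSSSSSSSSSS"
Token 7: backref(off=1, len=2) (overlapping!). Copied 'SS' from pos 20. Output: "OSSSSSSSSSSSSSSSSSSSSSS"
Token 8: literal('X'). Output: "OSSSSSSSSSSSSSSSSSSSSSSX"
Token 9: literal('U'). Output: "OSSSSSSSSSSSSSSSSSSSSSSXU"
Token 10: backref(off=6, len=5). Copied 'SSSSX' from pos 19. Output: "OSSSSSSSSSSSSSSSSSSSSSSXUSSSSX"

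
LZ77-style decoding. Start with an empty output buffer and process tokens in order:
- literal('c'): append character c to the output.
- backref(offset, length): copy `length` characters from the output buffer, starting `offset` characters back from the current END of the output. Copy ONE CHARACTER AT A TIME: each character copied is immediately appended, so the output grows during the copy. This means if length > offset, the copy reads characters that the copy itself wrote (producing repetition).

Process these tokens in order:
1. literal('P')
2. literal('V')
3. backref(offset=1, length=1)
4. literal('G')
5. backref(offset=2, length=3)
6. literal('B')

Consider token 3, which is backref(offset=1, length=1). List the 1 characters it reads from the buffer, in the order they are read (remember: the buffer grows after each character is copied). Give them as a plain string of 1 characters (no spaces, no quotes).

Answer: V

Derivation:
Token 1: literal('P'). Output: "P"
Token 2: literal('V'). Output: "PV"
Token 3: backref(off=1, len=1). Buffer before: "PV" (len 2)
  byte 1: read out[1]='V', append. Buffer now: "PVV"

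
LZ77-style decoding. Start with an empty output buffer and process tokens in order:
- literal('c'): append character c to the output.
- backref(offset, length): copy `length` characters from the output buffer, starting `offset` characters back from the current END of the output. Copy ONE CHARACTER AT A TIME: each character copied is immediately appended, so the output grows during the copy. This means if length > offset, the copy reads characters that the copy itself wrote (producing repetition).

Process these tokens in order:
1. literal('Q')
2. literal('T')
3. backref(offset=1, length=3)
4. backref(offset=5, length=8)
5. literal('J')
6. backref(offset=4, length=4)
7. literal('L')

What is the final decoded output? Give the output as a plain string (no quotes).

Token 1: literal('Q'). Output: "Q"
Token 2: literal('T'). Output: "QT"
Token 3: backref(off=1, len=3) (overlapping!). Copied 'TTT' from pos 1. Output: "QTTTT"
Token 4: backref(off=5, len=8) (overlapping!). Copied 'QTTTTQTT' from pos 0. Output: "QTTTTQTTTTQTT"
Token 5: literal('J'). Output: "QTTTTQTTTTQTTJ"
Token 6: backref(off=4, len=4). Copied 'QTTJ' from pos 10. Output: "QTTTTQTTTTQTTJQTTJ"
Token 7: literal('L'). Output: "QTTTTQTTTTQTTJQTTJL"

Answer: QTTTTQTTTTQTTJQTTJL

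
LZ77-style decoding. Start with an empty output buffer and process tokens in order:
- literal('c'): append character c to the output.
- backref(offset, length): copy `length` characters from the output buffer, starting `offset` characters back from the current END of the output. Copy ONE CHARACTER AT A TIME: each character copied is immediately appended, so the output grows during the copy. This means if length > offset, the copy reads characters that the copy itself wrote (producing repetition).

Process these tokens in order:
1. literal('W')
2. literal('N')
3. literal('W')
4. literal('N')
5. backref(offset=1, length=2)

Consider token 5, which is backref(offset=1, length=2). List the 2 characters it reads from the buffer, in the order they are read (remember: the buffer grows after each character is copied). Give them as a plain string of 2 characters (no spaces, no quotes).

Token 1: literal('W'). Output: "W"
Token 2: literal('N'). Output: "WN"
Token 3: literal('W'). Output: "WNW"
Token 4: literal('N'). Output: "WNWN"
Token 5: backref(off=1, len=2). Buffer before: "WNWN" (len 4)
  byte 1: read out[3]='N', append. Buffer now: "WNWNN"
  byte 2: read out[4]='N', append. Buffer now: "WNWNNN"

Answer: NN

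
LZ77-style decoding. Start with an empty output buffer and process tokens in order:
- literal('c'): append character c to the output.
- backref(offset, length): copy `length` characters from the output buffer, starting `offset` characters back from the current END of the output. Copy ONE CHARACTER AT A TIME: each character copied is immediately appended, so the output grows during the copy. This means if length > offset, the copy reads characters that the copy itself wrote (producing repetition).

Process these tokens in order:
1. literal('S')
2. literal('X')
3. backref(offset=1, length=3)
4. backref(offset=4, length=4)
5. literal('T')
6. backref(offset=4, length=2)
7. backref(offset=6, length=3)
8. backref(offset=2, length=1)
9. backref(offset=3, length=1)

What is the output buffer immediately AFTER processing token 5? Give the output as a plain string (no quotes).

Answer: SXXXXXXXXT

Derivation:
Token 1: literal('S'). Output: "S"
Token 2: literal('X'). Output: "SX"
Token 3: backref(off=1, len=3) (overlapping!). Copied 'XXX' from pos 1. Output: "SXXXX"
Token 4: backref(off=4, len=4). Copied 'XXXX' from pos 1. Output: "SXXXXXXXX"
Token 5: literal('T'). Output: "SXXXXXXXXT"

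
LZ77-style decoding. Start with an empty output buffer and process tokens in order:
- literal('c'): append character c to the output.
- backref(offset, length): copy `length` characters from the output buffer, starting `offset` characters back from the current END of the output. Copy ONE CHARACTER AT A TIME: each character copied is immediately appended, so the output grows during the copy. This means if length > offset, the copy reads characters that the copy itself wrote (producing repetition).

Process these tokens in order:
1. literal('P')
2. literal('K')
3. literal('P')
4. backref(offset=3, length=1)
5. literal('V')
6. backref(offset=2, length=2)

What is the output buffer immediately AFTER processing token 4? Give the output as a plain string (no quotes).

Token 1: literal('P'). Output: "P"
Token 2: literal('K'). Output: "PK"
Token 3: literal('P'). Output: "PKP"
Token 4: backref(off=3, len=1). Copied 'P' from pos 0. Output: "PKPP"

Answer: PKPP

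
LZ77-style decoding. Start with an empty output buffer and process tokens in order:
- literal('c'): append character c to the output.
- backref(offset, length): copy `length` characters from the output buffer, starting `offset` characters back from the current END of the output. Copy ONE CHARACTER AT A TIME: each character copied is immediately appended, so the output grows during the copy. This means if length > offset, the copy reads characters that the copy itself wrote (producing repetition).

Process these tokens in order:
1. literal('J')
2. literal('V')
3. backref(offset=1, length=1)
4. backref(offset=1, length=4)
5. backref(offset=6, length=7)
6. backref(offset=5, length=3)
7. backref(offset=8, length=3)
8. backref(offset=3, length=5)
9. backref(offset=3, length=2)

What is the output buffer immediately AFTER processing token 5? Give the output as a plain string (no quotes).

Token 1: literal('J'). Output: "J"
Token 2: literal('V'). Output: "JV"
Token 3: backref(off=1, len=1). Copied 'V' from pos 1. Output: "JVV"
Token 4: backref(off=1, len=4) (overlapping!). Copied 'VVVV' from pos 2. Output: "JVVVVVV"
Token 5: backref(off=6, len=7) (overlapping!). Copied 'VVVVVVV' from pos 1. Output: "JVVVVVVVVVVVVV"

Answer: JVVVVVVVVVVVVV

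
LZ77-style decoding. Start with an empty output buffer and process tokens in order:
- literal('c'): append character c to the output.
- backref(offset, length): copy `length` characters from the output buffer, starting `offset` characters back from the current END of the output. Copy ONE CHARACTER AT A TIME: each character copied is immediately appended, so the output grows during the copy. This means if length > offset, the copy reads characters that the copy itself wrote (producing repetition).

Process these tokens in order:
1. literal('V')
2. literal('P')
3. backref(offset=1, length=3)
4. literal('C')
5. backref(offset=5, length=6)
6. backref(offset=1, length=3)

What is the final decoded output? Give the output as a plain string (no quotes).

Token 1: literal('V'). Output: "V"
Token 2: literal('P'). Output: "VP"
Token 3: backref(off=1, len=3) (overlapping!). Copied 'PPP' from pos 1. Output: "VPPPP"
Token 4: literal('C'). Output: "VPPPPC"
Token 5: backref(off=5, len=6) (overlapping!). Copied 'PPPPCP' from pos 1. Output: "VPPPPCPPPPCP"
Token 6: backref(off=1, len=3) (overlapping!). Copied 'PPP' from pos 11. Output: "VPPPPCPPPPCPPPP"

Answer: VPPPPCPPPPCPPPP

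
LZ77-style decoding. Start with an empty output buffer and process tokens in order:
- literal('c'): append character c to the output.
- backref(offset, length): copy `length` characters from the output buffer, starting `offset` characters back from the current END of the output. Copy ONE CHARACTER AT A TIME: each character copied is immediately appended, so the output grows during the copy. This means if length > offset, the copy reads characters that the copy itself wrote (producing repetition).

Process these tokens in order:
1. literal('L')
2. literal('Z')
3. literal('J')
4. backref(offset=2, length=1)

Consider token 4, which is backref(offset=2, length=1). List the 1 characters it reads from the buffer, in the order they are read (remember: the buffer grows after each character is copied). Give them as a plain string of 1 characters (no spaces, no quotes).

Token 1: literal('L'). Output: "L"
Token 2: literal('Z'). Output: "LZ"
Token 3: literal('J'). Output: "LZJ"
Token 4: backref(off=2, len=1). Buffer before: "LZJ" (len 3)
  byte 1: read out[1]='Z', append. Buffer now: "LZJZ"

Answer: Z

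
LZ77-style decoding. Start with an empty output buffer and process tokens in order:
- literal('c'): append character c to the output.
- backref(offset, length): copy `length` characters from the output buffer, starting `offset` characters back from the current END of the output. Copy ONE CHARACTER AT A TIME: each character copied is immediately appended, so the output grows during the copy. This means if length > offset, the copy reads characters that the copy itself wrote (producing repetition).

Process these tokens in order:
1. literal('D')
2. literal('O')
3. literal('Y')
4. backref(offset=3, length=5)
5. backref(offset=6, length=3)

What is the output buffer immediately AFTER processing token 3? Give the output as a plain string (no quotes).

Token 1: literal('D'). Output: "D"
Token 2: literal('O'). Output: "DO"
Token 3: literal('Y'). Output: "DOY"

Answer: DOY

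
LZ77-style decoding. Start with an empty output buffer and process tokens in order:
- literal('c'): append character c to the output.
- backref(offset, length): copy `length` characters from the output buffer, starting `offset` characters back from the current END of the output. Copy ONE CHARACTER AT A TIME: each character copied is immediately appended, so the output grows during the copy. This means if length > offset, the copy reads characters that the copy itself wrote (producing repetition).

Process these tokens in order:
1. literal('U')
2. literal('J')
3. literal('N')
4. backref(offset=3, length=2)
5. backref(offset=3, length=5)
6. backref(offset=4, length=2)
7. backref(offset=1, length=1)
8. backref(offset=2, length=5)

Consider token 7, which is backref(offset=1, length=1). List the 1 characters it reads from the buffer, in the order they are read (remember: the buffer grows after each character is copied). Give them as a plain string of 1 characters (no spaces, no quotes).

Answer: J

Derivation:
Token 1: literal('U'). Output: "U"
Token 2: literal('J'). Output: "UJ"
Token 3: literal('N'). Output: "UJN"
Token 4: backref(off=3, len=2). Copied 'UJ' from pos 0. Output: "UJNUJ"
Token 5: backref(off=3, len=5) (overlapping!). Copied 'NUJNU' from pos 2. Output: "UJNUJNUJNU"
Token 6: backref(off=4, len=2). Copied 'UJ' from pos 6. Output: "UJNUJNUJNUUJ"
Token 7: backref(off=1, len=1). Buffer before: "UJNUJNUJNUUJ" (len 12)
  byte 1: read out[11]='J', append. Buffer now: "UJNUJNUJNUUJJ"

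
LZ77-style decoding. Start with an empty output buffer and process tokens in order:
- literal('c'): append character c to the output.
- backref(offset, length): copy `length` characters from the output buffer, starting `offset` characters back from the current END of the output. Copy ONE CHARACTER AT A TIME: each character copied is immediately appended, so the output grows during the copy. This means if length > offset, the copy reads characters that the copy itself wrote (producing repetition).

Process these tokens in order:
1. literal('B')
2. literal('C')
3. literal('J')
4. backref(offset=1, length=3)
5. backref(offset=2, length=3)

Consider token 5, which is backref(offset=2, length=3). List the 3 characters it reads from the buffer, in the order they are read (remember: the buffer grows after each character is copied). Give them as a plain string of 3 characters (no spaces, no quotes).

Answer: JJJ

Derivation:
Token 1: literal('B'). Output: "B"
Token 2: literal('C'). Output: "BC"
Token 3: literal('J'). Output: "BCJ"
Token 4: backref(off=1, len=3) (overlapping!). Copied 'JJJ' from pos 2. Output: "BCJJJJ"
Token 5: backref(off=2, len=3). Buffer before: "BCJJJJ" (len 6)
  byte 1: read out[4]='J', append. Buffer now: "BCJJJJJ"
  byte 2: read out[5]='J', append. Buffer now: "BCJJJJJJ"
  byte 3: read out[6]='J', append. Buffer now: "BCJJJJJJJ"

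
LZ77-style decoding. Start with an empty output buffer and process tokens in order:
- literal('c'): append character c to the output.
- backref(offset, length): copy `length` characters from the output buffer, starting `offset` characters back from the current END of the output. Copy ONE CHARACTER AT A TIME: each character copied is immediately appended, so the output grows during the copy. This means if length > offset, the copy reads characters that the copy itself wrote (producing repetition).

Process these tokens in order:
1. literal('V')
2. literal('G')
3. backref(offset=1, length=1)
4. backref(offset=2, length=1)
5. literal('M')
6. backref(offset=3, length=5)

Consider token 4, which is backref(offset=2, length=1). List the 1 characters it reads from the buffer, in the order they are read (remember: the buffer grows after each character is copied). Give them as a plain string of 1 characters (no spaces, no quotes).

Answer: G

Derivation:
Token 1: literal('V'). Output: "V"
Token 2: literal('G'). Output: "VG"
Token 3: backref(off=1, len=1). Copied 'G' from pos 1. Output: "VGG"
Token 4: backref(off=2, len=1). Buffer before: "VGG" (len 3)
  byte 1: read out[1]='G', append. Buffer now: "VGGG"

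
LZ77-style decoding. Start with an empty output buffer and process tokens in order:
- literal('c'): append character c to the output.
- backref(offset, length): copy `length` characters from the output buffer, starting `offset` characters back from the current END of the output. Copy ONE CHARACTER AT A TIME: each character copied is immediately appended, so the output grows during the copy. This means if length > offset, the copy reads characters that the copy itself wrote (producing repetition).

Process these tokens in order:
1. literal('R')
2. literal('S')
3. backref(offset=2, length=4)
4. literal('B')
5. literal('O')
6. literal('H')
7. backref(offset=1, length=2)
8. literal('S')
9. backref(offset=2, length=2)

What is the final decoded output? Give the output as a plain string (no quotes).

Answer: RSRSRSBOHHHSHS

Derivation:
Token 1: literal('R'). Output: "R"
Token 2: literal('S'). Output: "RS"
Token 3: backref(off=2, len=4) (overlapping!). Copied 'RSRS' from pos 0. Output: "RSRSRS"
Token 4: literal('B'). Output: "RSRSRSB"
Token 5: literal('O'). Output: "RSRSRSBO"
Token 6: literal('H'). Output: "RSRSRSBOH"
Token 7: backref(off=1, len=2) (overlapping!). Copied 'HH' from pos 8. Output: "RSRSRSBOHHH"
Token 8: literal('S'). Output: "RSRSRSBOHHHS"
Token 9: backref(off=2, len=2). Copied 'HS' from pos 10. Output: "RSRSRSBOHHHSHS"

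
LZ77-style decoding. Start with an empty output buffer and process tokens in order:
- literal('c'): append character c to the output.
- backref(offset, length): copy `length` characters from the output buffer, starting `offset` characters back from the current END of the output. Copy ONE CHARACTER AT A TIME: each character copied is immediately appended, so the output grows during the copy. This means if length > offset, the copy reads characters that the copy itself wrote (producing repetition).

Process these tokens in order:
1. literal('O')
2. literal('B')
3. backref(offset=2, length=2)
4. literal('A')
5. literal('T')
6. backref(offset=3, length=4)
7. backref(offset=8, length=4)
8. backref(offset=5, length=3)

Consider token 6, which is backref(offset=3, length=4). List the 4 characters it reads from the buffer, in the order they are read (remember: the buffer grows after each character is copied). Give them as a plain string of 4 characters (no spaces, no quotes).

Answer: BATB

Derivation:
Token 1: literal('O'). Output: "O"
Token 2: literal('B'). Output: "OB"
Token 3: backref(off=2, len=2). Copied 'OB' from pos 0. Output: "OBOB"
Token 4: literal('A'). Output: "OBOBA"
Token 5: literal('T'). Output: "OBOBAT"
Token 6: backref(off=3, len=4). Buffer before: "OBOBAT" (len 6)
  byte 1: read out[3]='B', append. Buffer now: "OBOBATB"
  byte 2: read out[4]='A', append. Buffer now: "OBOBATBA"
  byte 3: read out[5]='T', append. Buffer now: "OBOBATBAT"
  byte 4: read out[6]='B', append. Buffer now: "OBOBATBATB"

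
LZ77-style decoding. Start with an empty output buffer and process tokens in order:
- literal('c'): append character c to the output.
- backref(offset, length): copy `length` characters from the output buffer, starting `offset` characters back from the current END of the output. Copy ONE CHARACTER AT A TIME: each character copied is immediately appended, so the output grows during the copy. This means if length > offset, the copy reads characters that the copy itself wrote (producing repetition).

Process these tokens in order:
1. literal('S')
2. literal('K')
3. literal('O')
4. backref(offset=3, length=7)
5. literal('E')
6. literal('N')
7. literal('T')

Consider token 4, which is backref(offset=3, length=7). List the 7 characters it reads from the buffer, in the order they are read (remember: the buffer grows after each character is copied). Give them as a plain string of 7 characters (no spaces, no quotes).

Token 1: literal('S'). Output: "S"
Token 2: literal('K'). Output: "SK"
Token 3: literal('O'). Output: "SKO"
Token 4: backref(off=3, len=7). Buffer before: "SKO" (len 3)
  byte 1: read out[0]='S', append. Buffer now: "SKOS"
  byte 2: read out[1]='K', append. Buffer now: "SKOSK"
  byte 3: read out[2]='O', append. Buffer now: "SKOSKO"
  byte 4: read out[3]='S', append. Buffer now: "SKOSKOS"
  byte 5: read out[4]='K', append. Buffer now: "SKOSKOSK"
  byte 6: read out[5]='O', append. Buffer now: "SKOSKOSKO"
  byte 7: read out[6]='S', append. Buffer now: "SKOSKOSKOS"

Answer: SKOSKOS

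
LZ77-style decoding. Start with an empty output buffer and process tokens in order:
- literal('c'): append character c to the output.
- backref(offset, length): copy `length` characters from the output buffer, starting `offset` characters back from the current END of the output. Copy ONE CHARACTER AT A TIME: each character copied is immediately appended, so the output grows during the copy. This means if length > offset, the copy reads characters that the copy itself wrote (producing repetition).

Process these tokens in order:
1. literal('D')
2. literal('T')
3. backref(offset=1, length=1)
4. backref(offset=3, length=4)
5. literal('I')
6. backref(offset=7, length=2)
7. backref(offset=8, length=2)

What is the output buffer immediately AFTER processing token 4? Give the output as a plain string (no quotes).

Answer: DTTDTTD

Derivation:
Token 1: literal('D'). Output: "D"
Token 2: literal('T'). Output: "DT"
Token 3: backref(off=1, len=1). Copied 'T' from pos 1. Output: "DTT"
Token 4: backref(off=3, len=4) (overlapping!). Copied 'DTTD' from pos 0. Output: "DTTDTTD"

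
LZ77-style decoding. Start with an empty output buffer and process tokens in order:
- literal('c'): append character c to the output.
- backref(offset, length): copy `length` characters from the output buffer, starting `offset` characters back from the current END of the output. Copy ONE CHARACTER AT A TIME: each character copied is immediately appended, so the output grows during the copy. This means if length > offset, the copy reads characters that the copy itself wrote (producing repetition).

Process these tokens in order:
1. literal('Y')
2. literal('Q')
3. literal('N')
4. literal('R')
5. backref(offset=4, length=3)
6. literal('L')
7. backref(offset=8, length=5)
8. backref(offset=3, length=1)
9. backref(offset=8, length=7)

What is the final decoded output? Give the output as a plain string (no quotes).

Token 1: literal('Y'). Output: "Y"
Token 2: literal('Q'). Output: "YQ"
Token 3: literal('N'). Output: "YQN"
Token 4: literal('R'). Output: "YQNR"
Token 5: backref(off=4, len=3). Copied 'YQN' from pos 0. Output: "YQNRYQN"
Token 6: literal('L'). Output: "YQNRYQNL"
Token 7: backref(off=8, len=5). Copied 'YQNRY' from pos 0. Output: "YQNRYQNLYQNRY"
Token 8: backref(off=3, len=1). Copied 'N' from pos 10. Output: "YQNRYQNLYQNRYN"
Token 9: backref(off=8, len=7). Copied 'NLYQNRY' from pos 6. Output: "YQNRYQNLYQNRYNNLYQNRY"

Answer: YQNRYQNLYQNRYNNLYQNRY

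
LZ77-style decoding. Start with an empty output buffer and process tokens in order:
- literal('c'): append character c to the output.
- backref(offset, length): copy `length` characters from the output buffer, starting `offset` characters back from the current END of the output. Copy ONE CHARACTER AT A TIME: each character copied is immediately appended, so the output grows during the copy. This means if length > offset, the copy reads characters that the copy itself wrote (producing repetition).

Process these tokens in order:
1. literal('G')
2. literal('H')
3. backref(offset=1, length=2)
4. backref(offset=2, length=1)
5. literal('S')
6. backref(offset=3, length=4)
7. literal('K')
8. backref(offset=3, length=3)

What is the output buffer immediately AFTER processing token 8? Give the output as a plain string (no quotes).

Token 1: literal('G'). Output: "G"
Token 2: literal('H'). Output: "GH"
Token 3: backref(off=1, len=2) (overlapping!). Copied 'HH' from pos 1. Output: "GHHH"
Token 4: backref(off=2, len=1). Copied 'H' from pos 2. Output: "GHHHH"
Token 5: literal('S'). Output: "GHHHHS"
Token 6: backref(off=3, len=4) (overlapping!). Copied 'HHSH' from pos 3. Output: "GHHHHSHHSH"
Token 7: literal('K'). Output: "GHHHHSHHSHK"
Token 8: backref(off=3, len=3). Copied 'SHK' from pos 8. Output: "GHHHHSHHSHKSHK"

Answer: GHHHHSHHSHKSHK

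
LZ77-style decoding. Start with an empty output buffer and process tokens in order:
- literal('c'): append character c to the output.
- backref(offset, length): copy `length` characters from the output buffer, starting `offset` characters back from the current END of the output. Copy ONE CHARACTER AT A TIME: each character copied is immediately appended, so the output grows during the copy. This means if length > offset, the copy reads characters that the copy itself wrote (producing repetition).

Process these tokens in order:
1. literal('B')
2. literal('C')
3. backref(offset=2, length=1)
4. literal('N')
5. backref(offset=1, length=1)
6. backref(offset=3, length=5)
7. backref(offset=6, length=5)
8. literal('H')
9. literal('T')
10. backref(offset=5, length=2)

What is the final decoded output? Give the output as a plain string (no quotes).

Token 1: literal('B'). Output: "B"
Token 2: literal('C'). Output: "BC"
Token 3: backref(off=2, len=1). Copied 'B' from pos 0. Output: "BCB"
Token 4: literal('N'). Output: "BCBN"
Token 5: backref(off=1, len=1). Copied 'N' from pos 3. Output: "BCBNN"
Token 6: backref(off=3, len=5) (overlapping!). Copied 'BNNBN' from pos 2. Output: "BCBNNBNNBN"
Token 7: backref(off=6, len=5). Copied 'NBNNB' from pos 4. Output: "BCBNNBNNBNNBNNB"
Token 8: literal('H'). Output: "BCBNNBNNBNNBNNBH"
Token 9: literal('T'). Output: "BCBNNBNNBNNBNNBHT"
Token 10: backref(off=5, len=2). Copied 'NN' from pos 12. Output: "BCBNNBNNBNNBNNBHTNN"

Answer: BCBNNBNNBNNBNNBHTNN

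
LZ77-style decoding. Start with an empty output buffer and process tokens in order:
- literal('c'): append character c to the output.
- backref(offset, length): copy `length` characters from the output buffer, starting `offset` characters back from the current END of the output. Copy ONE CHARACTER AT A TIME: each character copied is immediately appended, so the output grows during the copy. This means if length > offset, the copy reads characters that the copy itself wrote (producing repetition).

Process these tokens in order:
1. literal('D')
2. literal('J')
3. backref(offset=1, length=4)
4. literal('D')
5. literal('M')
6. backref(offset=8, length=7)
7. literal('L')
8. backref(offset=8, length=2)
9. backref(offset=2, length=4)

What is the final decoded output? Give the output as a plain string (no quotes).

Token 1: literal('D'). Output: "D"
Token 2: literal('J'). Output: "DJ"
Token 3: backref(off=1, len=4) (overlapping!). Copied 'JJJJ' from pos 1. Output: "DJJJJJ"
Token 4: literal('D'). Output: "DJJJJJD"
Token 5: literal('M'). Output: "DJJJJJDM"
Token 6: backref(off=8, len=7). Copied 'DJJJJJD' from pos 0. Output: "DJJJJJDMDJJJJJD"
Token 7: literal('L'). Output: "DJJJJJDMDJJJJJDL"
Token 8: backref(off=8, len=2). Copied 'DJ' from pos 8. Output: "DJJJJJDMDJJJJJDLDJ"
Token 9: backref(off=2, len=4) (overlapping!). Copied 'DJDJ' from pos 16. Output: "DJJJJJDMDJJJJJDLDJDJDJ"

Answer: DJJJJJDMDJJJJJDLDJDJDJ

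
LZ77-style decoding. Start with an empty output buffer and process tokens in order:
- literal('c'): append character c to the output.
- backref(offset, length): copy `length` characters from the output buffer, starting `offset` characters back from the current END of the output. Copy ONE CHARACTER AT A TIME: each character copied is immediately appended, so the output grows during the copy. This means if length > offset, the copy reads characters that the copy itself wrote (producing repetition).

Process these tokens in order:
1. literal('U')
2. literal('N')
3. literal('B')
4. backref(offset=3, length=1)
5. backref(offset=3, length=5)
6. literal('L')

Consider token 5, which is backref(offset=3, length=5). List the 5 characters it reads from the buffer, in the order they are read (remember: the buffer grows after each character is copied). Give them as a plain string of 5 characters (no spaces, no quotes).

Token 1: literal('U'). Output: "U"
Token 2: literal('N'). Output: "UN"
Token 3: literal('B'). Output: "UNB"
Token 4: backref(off=3, len=1). Copied 'U' from pos 0. Output: "UNBU"
Token 5: backref(off=3, len=5). Buffer before: "UNBU" (len 4)
  byte 1: read out[1]='N', append. Buffer now: "UNBUN"
  byte 2: read out[2]='B', append. Buffer now: "UNBUNB"
  byte 3: read out[3]='U', append. Buffer now: "UNBUNBU"
  byte 4: read out[4]='N', append. Buffer now: "UNBUNBUN"
  byte 5: read out[5]='B', append. Buffer now: "UNBUNBUNB"

Answer: NBUNB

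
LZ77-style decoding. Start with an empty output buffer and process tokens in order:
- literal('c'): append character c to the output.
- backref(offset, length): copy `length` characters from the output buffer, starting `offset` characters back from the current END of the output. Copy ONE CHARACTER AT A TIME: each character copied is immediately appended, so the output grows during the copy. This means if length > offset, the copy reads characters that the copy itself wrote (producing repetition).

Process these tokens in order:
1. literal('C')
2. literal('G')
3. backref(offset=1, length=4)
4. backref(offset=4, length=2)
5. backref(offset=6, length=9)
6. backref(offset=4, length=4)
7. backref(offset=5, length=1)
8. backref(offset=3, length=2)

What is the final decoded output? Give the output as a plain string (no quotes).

Token 1: literal('C'). Output: "C"
Token 2: literal('G'). Output: "CG"
Token 3: backref(off=1, len=4) (overlapping!). Copied 'GGGG' from pos 1. Output: "CGGGGG"
Token 4: backref(off=4, len=2). Copied 'GG' from pos 2. Output: "CGGGGGGG"
Token 5: backref(off=6, len=9) (overlapping!). Copied 'GGGGGGGGG' from pos 2. Output: "CGGGGGGGGGGGGGGGG"
Token 6: backref(off=4, len=4). Copied 'GGGG' from pos 13. Output: "CGGGGGGGGGGGGGGGGGGGG"
Token 7: backref(off=5, len=1). Copied 'G' from pos 16. Output: "CGGGGGGGGGGGGGGGGGGGGG"
Token 8: backref(off=3, len=2). Copied 'GG' from pos 19. Output: "CGGGGGGGGGGGGGGGGGGGGGGG"

Answer: CGGGGGGGGGGGGGGGGGGGGGGG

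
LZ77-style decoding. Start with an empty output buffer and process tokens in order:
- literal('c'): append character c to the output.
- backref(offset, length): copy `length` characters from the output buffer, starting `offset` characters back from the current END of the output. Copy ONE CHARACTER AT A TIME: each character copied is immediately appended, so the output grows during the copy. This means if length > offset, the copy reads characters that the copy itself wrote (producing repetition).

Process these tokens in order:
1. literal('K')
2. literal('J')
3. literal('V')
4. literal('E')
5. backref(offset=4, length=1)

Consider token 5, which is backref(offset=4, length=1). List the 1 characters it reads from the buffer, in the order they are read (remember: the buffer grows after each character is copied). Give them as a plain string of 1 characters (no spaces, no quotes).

Token 1: literal('K'). Output: "K"
Token 2: literal('J'). Output: "KJ"
Token 3: literal('V'). Output: "KJV"
Token 4: literal('E'). Output: "KJVE"
Token 5: backref(off=4, len=1). Buffer before: "KJVE" (len 4)
  byte 1: read out[0]='K', append. Buffer now: "KJVEK"

Answer: K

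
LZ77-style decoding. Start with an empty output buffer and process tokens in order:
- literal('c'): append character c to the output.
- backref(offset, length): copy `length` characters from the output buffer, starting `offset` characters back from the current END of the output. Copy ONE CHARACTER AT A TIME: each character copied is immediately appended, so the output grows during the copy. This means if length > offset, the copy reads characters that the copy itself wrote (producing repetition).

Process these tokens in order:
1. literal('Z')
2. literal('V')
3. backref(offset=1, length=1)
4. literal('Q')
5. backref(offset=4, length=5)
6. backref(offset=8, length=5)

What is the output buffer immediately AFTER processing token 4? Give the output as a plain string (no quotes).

Token 1: literal('Z'). Output: "Z"
Token 2: literal('V'). Output: "ZV"
Token 3: backref(off=1, len=1). Copied 'V' from pos 1. Output: "ZVV"
Token 4: literal('Q'). Output: "ZVVQ"

Answer: ZVVQ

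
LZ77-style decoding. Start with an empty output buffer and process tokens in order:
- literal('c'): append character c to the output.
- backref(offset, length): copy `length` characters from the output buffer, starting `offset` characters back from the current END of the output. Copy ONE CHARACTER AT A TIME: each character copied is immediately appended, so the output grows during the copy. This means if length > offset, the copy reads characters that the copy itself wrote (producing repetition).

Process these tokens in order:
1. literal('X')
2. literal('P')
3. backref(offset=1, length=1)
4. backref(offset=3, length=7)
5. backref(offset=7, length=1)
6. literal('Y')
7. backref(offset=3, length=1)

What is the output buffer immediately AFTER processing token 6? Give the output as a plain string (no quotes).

Token 1: literal('X'). Output: "X"
Token 2: literal('P'). Output: "XP"
Token 3: backref(off=1, len=1). Copied 'P' from pos 1. Output: "XPP"
Token 4: backref(off=3, len=7) (overlapping!). Copied 'XPPXPPX' from pos 0. Output: "XPPXPPXPPX"
Token 5: backref(off=7, len=1). Copied 'X' from pos 3. Output: "XPPXPPXPPXX"
Token 6: literal('Y'). Output: "XPPXPPXPPXXY"

Answer: XPPXPPXPPXXY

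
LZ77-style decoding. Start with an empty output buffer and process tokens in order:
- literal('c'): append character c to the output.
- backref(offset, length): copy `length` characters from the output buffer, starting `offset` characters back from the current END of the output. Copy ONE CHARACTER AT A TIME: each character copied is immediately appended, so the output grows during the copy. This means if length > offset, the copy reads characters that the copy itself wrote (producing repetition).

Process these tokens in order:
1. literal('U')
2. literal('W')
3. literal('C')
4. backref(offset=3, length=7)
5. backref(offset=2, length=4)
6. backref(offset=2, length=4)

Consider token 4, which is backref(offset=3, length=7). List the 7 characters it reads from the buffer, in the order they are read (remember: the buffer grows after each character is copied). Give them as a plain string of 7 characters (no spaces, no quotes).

Token 1: literal('U'). Output: "U"
Token 2: literal('W'). Output: "UW"
Token 3: literal('C'). Output: "UWC"
Token 4: backref(off=3, len=7). Buffer before: "UWC" (len 3)
  byte 1: read out[0]='U', append. Buffer now: "UWCU"
  byte 2: read out[1]='W', append. Buffer now: "UWCUW"
  byte 3: read out[2]='C', append. Buffer now: "UWCUWC"
  byte 4: read out[3]='U', append. Buffer now: "UWCUWCU"
  byte 5: read out[4]='W', append. Buffer now: "UWCUWCUW"
  byte 6: read out[5]='C', append. Buffer now: "UWCUWCUWC"
  byte 7: read out[6]='U', append. Buffer now: "UWCUWCUWCU"

Answer: UWCUWCU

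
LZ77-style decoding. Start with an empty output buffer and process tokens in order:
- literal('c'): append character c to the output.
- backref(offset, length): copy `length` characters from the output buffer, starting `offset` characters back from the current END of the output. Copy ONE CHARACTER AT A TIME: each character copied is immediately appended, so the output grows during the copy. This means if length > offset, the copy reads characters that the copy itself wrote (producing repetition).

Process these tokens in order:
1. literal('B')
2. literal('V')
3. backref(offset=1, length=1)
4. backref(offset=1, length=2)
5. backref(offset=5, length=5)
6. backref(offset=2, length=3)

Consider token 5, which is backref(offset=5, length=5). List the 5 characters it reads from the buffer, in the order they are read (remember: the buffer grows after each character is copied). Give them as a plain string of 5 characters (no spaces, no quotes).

Answer: BVVVV

Derivation:
Token 1: literal('B'). Output: "B"
Token 2: literal('V'). Output: "BV"
Token 3: backref(off=1, len=1). Copied 'V' from pos 1. Output: "BVV"
Token 4: backref(off=1, len=2) (overlapping!). Copied 'VV' from pos 2. Output: "BVVVV"
Token 5: backref(off=5, len=5). Buffer before: "BVVVV" (len 5)
  byte 1: read out[0]='B', append. Buffer now: "BVVVVB"
  byte 2: read out[1]='V', append. Buffer now: "BVVVVBV"
  byte 3: read out[2]='V', append. Buffer now: "BVVVVBVV"
  byte 4: read out[3]='V', append. Buffer now: "BVVVVBVVV"
  byte 5: read out[4]='V', append. Buffer now: "BVVVVBVVVV"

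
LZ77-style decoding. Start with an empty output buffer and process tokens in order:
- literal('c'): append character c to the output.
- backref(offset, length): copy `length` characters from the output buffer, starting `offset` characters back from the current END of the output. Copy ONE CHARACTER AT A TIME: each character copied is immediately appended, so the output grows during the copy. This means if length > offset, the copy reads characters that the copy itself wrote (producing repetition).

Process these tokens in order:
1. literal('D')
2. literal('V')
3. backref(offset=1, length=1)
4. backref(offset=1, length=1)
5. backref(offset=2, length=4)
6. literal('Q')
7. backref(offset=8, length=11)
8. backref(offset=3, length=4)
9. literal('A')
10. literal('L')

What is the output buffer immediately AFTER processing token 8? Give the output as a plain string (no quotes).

Token 1: literal('D'). Output: "D"
Token 2: literal('V'). Output: "DV"
Token 3: backref(off=1, len=1). Copied 'V' from pos 1. Output: "DVV"
Token 4: backref(off=1, len=1). Copied 'V' from pos 2. Output: "DVVV"
Token 5: backref(off=2, len=4) (overlapping!). Copied 'VVVV' from pos 2. Output: "DVVVVVVV"
Token 6: literal('Q'). Output: "DVVVVVVVQ"
Token 7: backref(off=8, len=11) (overlapping!). Copied 'VVVVVVVQVVV' from pos 1. Output: "DVVVVVVVQVVVVVVVQVVV"
Token 8: backref(off=3, len=4) (overlapping!). Copied 'VVVV' from pos 17. Output: "DVVVVVVVQVVVVVVVQVVVVVVV"

Answer: DVVVVVVVQVVVVVVVQVVVVVVV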